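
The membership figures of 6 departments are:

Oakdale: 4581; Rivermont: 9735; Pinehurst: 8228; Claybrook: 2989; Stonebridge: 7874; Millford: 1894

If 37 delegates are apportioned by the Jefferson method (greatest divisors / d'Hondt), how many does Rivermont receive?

10

Standard divisor 35301/37 ≈ 954.081; standard quotas: Oakdale 4.801, Rivermont 10.204, Pinehurst 8.624, Claybrook 3.133, Stonebridge 8.253, Millford 1.985.
Rounding down gives 4, 10, 8, 3, 8, 1 = 34 seats, so the divisor must be adjusted.
With modified divisor 900: modified quotas Oakdale 5.090, Rivermont 10.817, Pinehurst 9.142, Claybrook 3.321, Stonebridge 8.749, Millford 2.104.
Rounding down: Oakdale 5, Rivermont 10, Pinehurst 9, Claybrook 3, Stonebridge 8, Millford 2 (total 37).
Rivermont receives 10.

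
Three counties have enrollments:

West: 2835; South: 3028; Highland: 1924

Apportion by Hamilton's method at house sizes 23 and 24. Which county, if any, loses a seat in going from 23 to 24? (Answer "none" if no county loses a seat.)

At 23 seats: West 8, South 9, Highland 6.
At 24 seats: West 9, South 9, Highland 6.
No county's allocation decreased.

none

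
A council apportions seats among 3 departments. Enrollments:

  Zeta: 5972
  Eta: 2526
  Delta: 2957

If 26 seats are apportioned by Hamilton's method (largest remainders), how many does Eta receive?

6

Standard divisor: 11455 ÷ 26 ≈ 440.577.
Standard quotas: Zeta 13.5550, Eta 5.7334, Delta 6.7117.
Lower quotas: Zeta 13, Eta 5, Delta 6 (sum 24, leaving 2 seats).
Remainders in descending order: Eta 0.7334, Delta 0.7117, Zeta 0.5550.
Largest remainders: Eta, Delta receive the extra seats.
Eta receives 6.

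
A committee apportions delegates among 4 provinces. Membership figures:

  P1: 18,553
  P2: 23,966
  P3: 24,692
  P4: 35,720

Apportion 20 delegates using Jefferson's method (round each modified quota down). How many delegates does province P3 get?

Standard divisor 102931/20 ≈ 5146.55; standard quotas: P1 3.605, P2 4.657, P3 4.798, P4 6.941.
Rounding down gives 3, 4, 4, 6 = 17 seats, so the divisor must be adjusted.
With modified divisor 4700: modified quotas P1 3.947, P2 5.099, P3 5.254, P4 7.600.
Rounding down: P1 3, P2 5, P3 5, P4 7 (total 20).
P3 receives 5.

5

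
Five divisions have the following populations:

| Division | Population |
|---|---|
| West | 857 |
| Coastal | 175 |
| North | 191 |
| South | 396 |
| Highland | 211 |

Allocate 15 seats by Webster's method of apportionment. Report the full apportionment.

West 7; Coastal 1; North 2; South 3; Highland 2

Standard divisor 1830/15 ≈ 122; standard quotas: West 7.025, Coastal 1.434, North 1.566, South 3.246, Highland 1.730.
Rounding to the nearest integer gives West 7, Coastal 1, North 2, South 3, Highland 2 — total 15, matching the house size, so no adjustment is needed.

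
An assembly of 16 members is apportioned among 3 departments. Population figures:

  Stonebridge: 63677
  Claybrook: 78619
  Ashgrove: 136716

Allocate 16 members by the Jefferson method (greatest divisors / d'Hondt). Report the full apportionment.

Standard divisor 279012/16 ≈ 17438.25; standard quotas: Stonebridge 3.652, Claybrook 4.508, Ashgrove 7.840.
Rounding down gives 3, 4, 7 = 14 seats, so the divisor must be adjusted.
With modified divisor 15800: modified quotas Stonebridge 4.030, Claybrook 4.976, Ashgrove 8.653.
Rounding down: Stonebridge 4, Claybrook 4, Ashgrove 8 (total 16).

Stonebridge: 4, Claybrook: 4, Ashgrove: 8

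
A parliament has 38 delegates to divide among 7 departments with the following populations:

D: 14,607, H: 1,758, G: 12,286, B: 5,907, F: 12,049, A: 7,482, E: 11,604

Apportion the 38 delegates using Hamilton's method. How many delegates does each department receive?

D=9, H=1, G=7, B=3, F=7, A=4, E=7

Total 65693; standard divisor 65693/38 ≈ 1728.763.
Standard quotas: D 8.4494, H 1.0169, G 7.1068, B 3.4169, F 6.9697, A 4.3279, E 6.7123.
Lower quotas: D 8, H 1, G 7, B 3, F 6, A 4, E 6 (sum 35, leaving 3 seats).
Remainders in descending order: F 0.9697, E 0.7123, D 0.4494, B 0.4169, A 0.3279, G 0.1068, H 0.0169.
The surplus seats go to F, E, D.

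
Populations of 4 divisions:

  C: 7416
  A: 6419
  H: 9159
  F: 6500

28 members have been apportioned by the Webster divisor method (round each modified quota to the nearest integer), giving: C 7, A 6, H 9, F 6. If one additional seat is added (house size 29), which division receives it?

F

Priority for the next seat is population ÷ (current seats + 0.5).
Priorities: C 988.800, A 987.538, H 964.105, F 1000.000.
Highest priority: F.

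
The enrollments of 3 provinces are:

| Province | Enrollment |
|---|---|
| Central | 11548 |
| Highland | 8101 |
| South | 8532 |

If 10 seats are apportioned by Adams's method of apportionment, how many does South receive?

3

Standard divisor 28181/10 ≈ 2818.1; standard quotas: Central 4.098, Highland 2.875, South 3.028.
Rounding up gives 5, 3, 4 = 12 seats, so the divisor must be adjusted.
With modified divisor 3400: modified quotas Central 3.396, Highland 2.383, South 2.509.
Rounding up: Central 4, Highland 3, South 3 (total 10).
South receives 3.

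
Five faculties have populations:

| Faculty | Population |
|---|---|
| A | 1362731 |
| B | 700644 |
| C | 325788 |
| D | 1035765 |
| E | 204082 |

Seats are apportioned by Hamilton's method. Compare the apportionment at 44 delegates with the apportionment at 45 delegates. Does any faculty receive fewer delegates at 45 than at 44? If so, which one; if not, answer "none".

none

At 44 seats: A 17, B 8, C 4, D 13, E 2.
At 45 seats: A 17, B 9, C 4, D 13, E 2.
No faculty's allocation decreased.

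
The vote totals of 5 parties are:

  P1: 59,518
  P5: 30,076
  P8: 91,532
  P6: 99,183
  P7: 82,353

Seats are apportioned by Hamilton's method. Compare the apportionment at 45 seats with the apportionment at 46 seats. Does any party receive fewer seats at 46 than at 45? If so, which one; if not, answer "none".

At 45 seats: P1 8, P5 4, P8 11, P6 12, P7 10.
At 46 seats: P1 7, P5 4, P8 12, P6 13, P7 10.
P1 drops from 8 to 7.

P1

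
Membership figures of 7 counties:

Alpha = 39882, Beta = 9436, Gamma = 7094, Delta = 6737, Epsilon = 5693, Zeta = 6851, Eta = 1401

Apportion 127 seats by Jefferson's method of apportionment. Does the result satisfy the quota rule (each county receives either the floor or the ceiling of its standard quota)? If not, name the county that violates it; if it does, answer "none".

Alpha

Standard quotas: Alpha 65.699, Beta 15.544, Gamma 11.686, Delta 11.098, Epsilon 9.378, Zeta 11.286, Eta 2.308.
Jefferson allocation: Alpha 67, Beta 15, Gamma 12, Delta 11, Epsilon 9, Zeta 11, Eta 2.
Alpha has quota 65.699 (lower 65, upper 66) but receives 67 — outside the quota interval.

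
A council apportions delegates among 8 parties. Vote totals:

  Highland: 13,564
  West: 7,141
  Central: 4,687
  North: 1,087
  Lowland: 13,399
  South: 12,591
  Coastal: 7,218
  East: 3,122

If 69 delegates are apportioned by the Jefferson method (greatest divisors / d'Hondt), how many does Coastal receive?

8

Standard divisor 62809/69 ≈ 910.275; standard quotas: Highland 14.901, West 7.845, Central 5.149, North 1.194, Lowland 14.720, South 13.832, Coastal 7.929, East 3.430.
Rounding down gives 14, 7, 5, 1, 14, 13, 7, 3 = 64 seats, so the divisor must be adjusted.
With modified divisor 870: modified quotas Highland 15.591, West 8.208, Central 5.387, North 1.249, Lowland 15.401, South 14.472, Coastal 8.297, East 3.589.
Rounding down: Highland 15, West 8, Central 5, North 1, Lowland 15, South 14, Coastal 8, East 3 (total 69).
Coastal receives 8.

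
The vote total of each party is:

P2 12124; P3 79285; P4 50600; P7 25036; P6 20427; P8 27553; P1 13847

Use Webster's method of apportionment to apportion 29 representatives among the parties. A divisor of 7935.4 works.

P2=2, P3=10, P4=6, P7=3, P6=3, P8=3, P1=2

With modified divisor 7935.4: modified quotas P2 1.528, P3 9.991, P4 6.376, P7 3.155, P6 2.574, P8 3.472, P1 1.745.
Rounding to the nearest integer: P2 2, P3 10, P4 6, P7 3, P6 3, P8 3, P1 2 (total 29).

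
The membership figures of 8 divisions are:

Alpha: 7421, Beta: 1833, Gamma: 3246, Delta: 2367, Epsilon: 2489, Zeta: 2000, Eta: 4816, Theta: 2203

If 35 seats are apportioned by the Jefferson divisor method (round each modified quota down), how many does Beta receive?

2

Standard divisor 26375/35 ≈ 753.571; standard quotas: Alpha 9.848, Beta 2.432, Gamma 4.307, Delta 3.141, Epsilon 3.303, Zeta 2.654, Eta 6.391, Theta 2.923.
Rounding down gives 9, 2, 4, 3, 3, 2, 6, 2 = 31 seats, so the divisor must be adjusted.
With modified divisor 672.25: modified quotas Alpha 11.039, Beta 2.727, Gamma 4.829, Delta 3.521, Epsilon 3.702, Zeta 2.975, Eta 7.164, Theta 3.277.
Rounding down: Alpha 11, Beta 2, Gamma 4, Delta 3, Epsilon 3, Zeta 2, Eta 7, Theta 3 (total 35).
Beta receives 2.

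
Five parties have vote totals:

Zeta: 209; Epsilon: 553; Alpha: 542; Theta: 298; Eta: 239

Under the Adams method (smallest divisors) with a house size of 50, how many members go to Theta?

Standard divisor 1841/50 ≈ 36.82; standard quotas: Zeta 5.676, Epsilon 15.019, Alpha 14.720, Theta 8.093, Eta 6.491.
Rounding up gives 6, 16, 15, 9, 7 = 53 seats, so the divisor must be adjusted.
With modified divisor 39: modified quotas Zeta 5.359, Epsilon 14.179, Alpha 13.897, Theta 7.641, Eta 6.128.
Rounding up: Zeta 6, Epsilon 15, Alpha 14, Theta 8, Eta 7 (total 50).
Theta receives 8.

8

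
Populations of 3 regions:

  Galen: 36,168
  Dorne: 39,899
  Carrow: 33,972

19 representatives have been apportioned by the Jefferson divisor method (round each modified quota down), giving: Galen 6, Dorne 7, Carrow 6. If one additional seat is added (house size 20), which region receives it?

Priority for the next seat is population ÷ (current seats + 1).
Priorities: Galen 5166.857, Dorne 4987.375, Carrow 4853.143.
Highest priority: Galen.

Galen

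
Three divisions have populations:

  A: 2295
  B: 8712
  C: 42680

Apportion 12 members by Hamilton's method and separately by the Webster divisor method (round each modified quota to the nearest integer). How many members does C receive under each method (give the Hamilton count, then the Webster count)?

Hamilton: A 0, B 2, C 10.
Webster: A 1, B 2, C 9.
C gets 10 under Hamilton and 9 under Webster.

10 and 9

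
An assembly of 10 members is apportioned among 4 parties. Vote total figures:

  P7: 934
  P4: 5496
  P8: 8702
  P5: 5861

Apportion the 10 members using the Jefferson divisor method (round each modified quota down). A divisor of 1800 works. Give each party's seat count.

P7 0; P4 3; P8 4; P5 3

With modified divisor 1800: modified quotas P7 0.519, P4 3.053, P8 4.834, P5 3.256.
Rounding down: P7 0, P4 3, P8 4, P5 3 (total 10).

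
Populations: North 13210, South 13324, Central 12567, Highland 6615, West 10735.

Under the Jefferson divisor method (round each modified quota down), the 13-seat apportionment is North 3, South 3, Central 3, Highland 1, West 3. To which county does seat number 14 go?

South

Priority for the next seat is population ÷ (current seats + 1).
Priorities: North 3302.500, South 3331.000, Central 3141.750, Highland 3307.500, West 2683.750.
Highest priority: South.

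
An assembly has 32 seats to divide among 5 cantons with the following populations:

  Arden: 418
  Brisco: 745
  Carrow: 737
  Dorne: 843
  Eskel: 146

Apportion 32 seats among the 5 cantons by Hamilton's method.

Arden 5, Brisco 8, Carrow 8, Dorne 9, Eskel 2

Total 2889; standard divisor 2889/32 ≈ 90.281.
Standard quotas: Arden 4.630, Brisco 8.252, Carrow 8.163, Dorne 9.337, Eskel 1.617.
Lower quotas: Arden 4, Brisco 8, Carrow 8, Dorne 9, Eskel 1 (sum 30, leaving 2 seats).
Remainders in descending order: Arden 0.630, Eskel 0.617, Dorne 0.337, Brisco 0.252, Carrow 0.163.
The surplus seats go to Arden, Eskel.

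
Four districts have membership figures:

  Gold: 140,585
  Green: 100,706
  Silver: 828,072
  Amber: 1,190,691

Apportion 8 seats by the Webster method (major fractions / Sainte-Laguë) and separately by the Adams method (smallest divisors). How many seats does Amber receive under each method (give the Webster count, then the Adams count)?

Webster: Gold 1, Green 0, Silver 3, Amber 4.
Adams: Gold 1, Green 1, Silver 3, Amber 3.
Amber gets 4 under Webster and 3 under Adams.

4 and 3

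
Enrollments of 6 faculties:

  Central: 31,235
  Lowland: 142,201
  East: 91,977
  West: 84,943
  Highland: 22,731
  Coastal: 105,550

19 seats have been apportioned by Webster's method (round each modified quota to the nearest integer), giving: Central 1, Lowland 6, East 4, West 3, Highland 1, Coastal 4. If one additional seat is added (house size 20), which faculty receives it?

West

Priority for the next seat is population ÷ (current seats + 0.5).
Priorities: Central 20823.333, Lowland 21877.077, East 20439.333, West 24269.429, Highland 15154.000, Coastal 23455.556.
Highest priority: West.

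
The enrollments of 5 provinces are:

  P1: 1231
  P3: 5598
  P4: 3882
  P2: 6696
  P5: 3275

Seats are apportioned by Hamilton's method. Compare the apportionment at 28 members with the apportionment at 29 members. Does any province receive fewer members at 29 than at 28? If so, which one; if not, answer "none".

At 28 seats: P1 2, P3 8, P4 5, P2 9, P5 4.
At 29 seats: P1 2, P3 8, P4 5, P2 9, P5 5.
No province's allocation decreased.

none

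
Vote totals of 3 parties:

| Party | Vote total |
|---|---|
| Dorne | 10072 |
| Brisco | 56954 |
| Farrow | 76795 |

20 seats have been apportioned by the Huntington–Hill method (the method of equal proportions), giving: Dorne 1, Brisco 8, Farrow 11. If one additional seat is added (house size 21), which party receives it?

Priority for the next seat is population ÷ (√(s·(s+1))).
Priorities: Dorne 7121.980, Brisco 6712.093, Farrow 6684.147.
Highest priority: Dorne.

Dorne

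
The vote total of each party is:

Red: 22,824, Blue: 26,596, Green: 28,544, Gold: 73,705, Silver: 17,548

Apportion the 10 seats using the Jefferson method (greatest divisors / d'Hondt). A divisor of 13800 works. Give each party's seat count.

With modified divisor 13800: modified quotas Red 1.654, Blue 1.927, Green 2.068, Gold 5.341, Silver 1.272.
Rounding down: Red 1, Blue 1, Green 2, Gold 5, Silver 1 (total 10).

Red=1; Blue=1; Green=2; Gold=5; Silver=1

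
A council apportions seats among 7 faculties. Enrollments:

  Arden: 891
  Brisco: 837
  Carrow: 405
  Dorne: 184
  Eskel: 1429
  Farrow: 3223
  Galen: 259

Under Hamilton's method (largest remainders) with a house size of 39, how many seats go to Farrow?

17

Standard divisor: 7228 ÷ 39 ≈ 185.333.
Standard quotas: Arden 4.808, Brisco 4.516, Carrow 2.185, Dorne 0.993, Eskel 7.710, Farrow 17.390, Galen 1.397.
Lower quotas: Arden 4, Brisco 4, Carrow 2, Dorne 0, Eskel 7, Farrow 17, Galen 1 (sum 35, leaving 4 seats).
Remainders in descending order: Dorne 0.993, Arden 0.808, Eskel 0.710, Brisco 0.516, Galen 0.397, Farrow 0.390, Carrow 0.185.
The surplus seats go to Dorne, Arden, Eskel, Brisco.
Farrow receives 17.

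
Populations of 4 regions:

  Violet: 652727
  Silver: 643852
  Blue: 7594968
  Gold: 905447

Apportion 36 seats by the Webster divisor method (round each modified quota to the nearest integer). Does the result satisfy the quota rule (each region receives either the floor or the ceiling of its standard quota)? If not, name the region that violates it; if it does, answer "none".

Blue

Standard quotas: Violet 2.399, Silver 2.366, Blue 27.908, Gold 3.327.
Webster allocation: Violet 2, Silver 2, Blue 29, Gold 3.
Blue has quota 27.908 (lower 27, upper 28) but receives 29 — outside the quota interval.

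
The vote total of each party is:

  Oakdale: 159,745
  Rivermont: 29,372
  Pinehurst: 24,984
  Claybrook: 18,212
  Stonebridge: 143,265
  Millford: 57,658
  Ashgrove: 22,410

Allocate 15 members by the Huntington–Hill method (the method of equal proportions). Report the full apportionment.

With divisor 33878: modified quotas Oakdale 4.715, Rivermont 0.867, Pinehurst 0.737, Claybrook 0.538, Stonebridge 4.229, Millford 1.702, Ashgrove 0.661.
Geometric-mean thresholds: Oakdale √(4·5)=4.472, Rivermont (min 1), Pinehurst (min 1), Claybrook (min 1), Stonebridge √(4·5)=4.472, Millford √(1·2)=1.414, Ashgrove (min 1).
Each quota rounded against its threshold gives Oakdale 5, Rivermont 1, Pinehurst 1, Claybrook 1, Stonebridge 4, Millford 2, Ashgrove 1 (total 15).

Oakdale 5; Rivermont 1; Pinehurst 1; Claybrook 1; Stonebridge 4; Millford 2; Ashgrove 1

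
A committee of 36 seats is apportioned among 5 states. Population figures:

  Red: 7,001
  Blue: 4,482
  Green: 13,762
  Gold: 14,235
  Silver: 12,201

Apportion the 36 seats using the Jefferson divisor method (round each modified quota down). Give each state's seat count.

Standard divisor 51681/36 ≈ 1435.583; standard quotas: Red 4.877, Blue 3.122, Green 9.586, Gold 9.916, Silver 8.499.
Rounding down gives 4, 3, 9, 9, 8 = 33 seats, so the divisor must be adjusted.
With modified divisor 1370: modified quotas Red 5.110, Blue 3.272, Green 10.045, Gold 10.391, Silver 8.906.
Rounding down: Red 5, Blue 3, Green 10, Gold 10, Silver 8 (total 36).

Red: 5, Blue: 3, Green: 10, Gold: 10, Silver: 8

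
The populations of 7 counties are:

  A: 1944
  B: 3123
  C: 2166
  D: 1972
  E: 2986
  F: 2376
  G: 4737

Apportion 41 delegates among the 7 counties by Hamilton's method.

Total 19304; standard divisor 19304/41 ≈ 470.829.
Standard quotas: A 4.129, B 6.633, C 4.600, D 4.188, E 6.342, F 5.046, G 10.061.
Lower quotas: A 4, B 6, C 4, D 4, E 6, F 5, G 10 (sum 39, leaving 2 seats).
Remainders in descending order: B 0.633, C 0.600, E 0.342, D 0.188, A 0.129, G 0.061, F 0.046.
Largest remainders: B, C receive the extra seats.

A 4, B 7, C 5, D 4, E 6, F 5, G 10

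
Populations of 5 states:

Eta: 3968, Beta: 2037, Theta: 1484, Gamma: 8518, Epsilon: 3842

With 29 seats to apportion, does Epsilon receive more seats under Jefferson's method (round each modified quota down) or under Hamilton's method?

Hamilton

Jefferson: Eta 6, Beta 3, Theta 2, Gamma 13, Epsilon 5.
Hamilton: Eta 6, Beta 3, Theta 2, Gamma 12, Epsilon 6.
Epsilon gets 5 under Jefferson and 6 under Hamilton.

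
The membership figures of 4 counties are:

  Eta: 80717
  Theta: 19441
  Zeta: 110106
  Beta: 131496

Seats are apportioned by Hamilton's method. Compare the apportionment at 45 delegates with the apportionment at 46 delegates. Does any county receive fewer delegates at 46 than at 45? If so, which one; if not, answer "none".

Theta

At 45 seats: Eta 11, Theta 3, Zeta 14, Beta 17.
At 46 seats: Eta 11, Theta 2, Zeta 15, Beta 18.
Theta drops from 3 to 2.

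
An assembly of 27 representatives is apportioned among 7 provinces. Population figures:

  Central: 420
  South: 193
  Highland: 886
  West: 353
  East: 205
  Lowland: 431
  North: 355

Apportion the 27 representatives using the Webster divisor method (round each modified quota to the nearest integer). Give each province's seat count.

Central 4, South 2, Highland 9, West 3, East 2, Lowland 4, North 3

Standard divisor 2843/27 ≈ 105.296; standard quotas: Central 3.989, South 1.833, Highland 8.414, West 3.352, East 1.947, Lowland 4.093, North 3.371.
Rounding to the nearest integer gives 4, 2, 8, 3, 2, 4, 3 = 26 seats, so the divisor must be adjusted.
With modified divisor 103: modified quotas Central 4.078, South 1.874, Highland 8.602, West 3.427, East 1.990, Lowland 4.184, North 3.447.
Rounding to the nearest integer: Central 4, South 2, Highland 9, West 3, East 2, Lowland 4, North 3 (total 27).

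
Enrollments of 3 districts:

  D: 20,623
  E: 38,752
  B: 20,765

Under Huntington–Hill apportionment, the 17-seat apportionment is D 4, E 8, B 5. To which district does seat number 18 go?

D

Priority for the next seat is population ÷ (√(s·(s+1))).
Priorities: D 4611.443, E 4566.967, B 3791.153.
Highest priority: D.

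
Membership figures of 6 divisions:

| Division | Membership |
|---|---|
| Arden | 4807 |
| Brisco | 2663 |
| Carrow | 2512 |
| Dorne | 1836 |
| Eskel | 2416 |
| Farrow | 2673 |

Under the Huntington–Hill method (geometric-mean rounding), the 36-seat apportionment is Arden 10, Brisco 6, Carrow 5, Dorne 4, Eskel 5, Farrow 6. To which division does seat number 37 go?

Priority for the next seat is population ÷ (√(s·(s+1))).
Priorities: Arden 458.329, Brisco 410.910, Carrow 458.626, Dorne 410.542, Eskel 441.099, Farrow 412.453.
Highest priority: Carrow.

Carrow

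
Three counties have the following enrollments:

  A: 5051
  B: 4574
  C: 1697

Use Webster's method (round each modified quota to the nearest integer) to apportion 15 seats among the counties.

Standard divisor 11322/15 ≈ 754.8; standard quotas: A 6.692, B 6.060, C 2.248.
Rounding to the nearest integer gives A 7, B 6, C 2 — total 15, matching the house size, so no adjustment is needed.

A 7; B 6; C 2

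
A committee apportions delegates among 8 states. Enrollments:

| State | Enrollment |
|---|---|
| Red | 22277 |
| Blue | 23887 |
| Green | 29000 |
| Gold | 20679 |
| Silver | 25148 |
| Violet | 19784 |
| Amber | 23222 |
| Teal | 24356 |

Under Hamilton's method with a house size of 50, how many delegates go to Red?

6

The standard divisor is 188353/50 ≈ 3767.06.
Standard quotas: Red 5.9136, Blue 6.3410, Green 7.6983, Gold 5.4894, Silver 6.6758, Violet 5.2518, Amber 6.1645, Teal 6.4655.
Lower quotas: Red 5, Blue 6, Green 7, Gold 5, Silver 6, Violet 5, Amber 6, Teal 6 (sum 46, leaving 4 seats).
Remainders in descending order: Red 0.9136, Green 0.6983, Silver 0.6758, Gold 0.4894, Teal 0.4655, Blue 0.3410, Violet 0.2518, Amber 0.1645.
Largest remainders: Red, Green, Silver, Gold receive the extra seats.
Red receives 6.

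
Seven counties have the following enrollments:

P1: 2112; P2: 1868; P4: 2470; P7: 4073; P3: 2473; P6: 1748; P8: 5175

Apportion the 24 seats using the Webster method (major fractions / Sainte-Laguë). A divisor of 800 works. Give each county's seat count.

P1 3, P2 2, P4 3, P7 5, P3 3, P6 2, P8 6

With modified divisor 800: modified quotas P1 2.640, P2 2.335, P4 3.087, P7 5.091, P3 3.091, P6 2.185, P8 6.469.
Rounding to the nearest integer: P1 3, P2 2, P4 3, P7 5, P3 3, P6 2, P8 6 (total 24).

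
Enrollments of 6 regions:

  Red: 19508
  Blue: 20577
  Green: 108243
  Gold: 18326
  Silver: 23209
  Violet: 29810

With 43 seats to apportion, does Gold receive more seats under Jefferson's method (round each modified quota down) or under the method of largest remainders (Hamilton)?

Jefferson: Red 4, Blue 4, Green 22, Gold 3, Silver 4, Violet 6.
Hamilton: Red 4, Blue 4, Green 21, Gold 4, Silver 4, Violet 6.
Gold gets 3 under Jefferson and 4 under Hamilton.

Hamilton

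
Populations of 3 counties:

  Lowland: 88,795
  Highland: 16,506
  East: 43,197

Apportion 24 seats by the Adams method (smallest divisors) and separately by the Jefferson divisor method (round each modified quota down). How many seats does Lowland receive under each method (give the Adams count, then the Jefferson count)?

Adams: Lowland 14, Highland 3, East 7.
Jefferson: Lowland 15, Highland 2, East 7.
Lowland gets 14 under Adams and 15 under Jefferson.

14 and 15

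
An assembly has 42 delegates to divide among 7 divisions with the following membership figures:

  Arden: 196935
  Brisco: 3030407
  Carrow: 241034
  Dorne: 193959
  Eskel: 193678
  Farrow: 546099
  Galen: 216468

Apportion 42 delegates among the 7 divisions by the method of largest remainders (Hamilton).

Arden=2; Brisco=27; Carrow=2; Dorne=2; Eskel=2; Farrow=5; Galen=2

The standard divisor is 4618580/42 ≈ 109966.19.
Standard quotas: Arden 1.7909, Brisco 27.5576, Carrow 2.1919, Dorne 1.7638, Eskel 1.7613, Farrow 4.9661, Galen 1.9685.
Lower quotas: Arden 1, Brisco 27, Carrow 2, Dorne 1, Eskel 1, Farrow 4, Galen 1 (sum 37, leaving 5 seats).
Remainders in descending order: Galen 0.9685, Farrow 0.9661, Arden 0.7909, Dorne 0.7638, Eskel 0.7613, Brisco 0.5576, Carrow 0.1919.
Largest remainders: Galen, Farrow, Arden, Dorne, Eskel receive the extra seats.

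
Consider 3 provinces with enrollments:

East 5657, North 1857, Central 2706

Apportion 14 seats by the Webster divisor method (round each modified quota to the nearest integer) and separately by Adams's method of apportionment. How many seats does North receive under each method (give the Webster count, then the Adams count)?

Webster: East 8, North 2, Central 4.
Adams: East 7, North 3, Central 4.
North gets 2 under Webster and 3 under Adams.

2 and 3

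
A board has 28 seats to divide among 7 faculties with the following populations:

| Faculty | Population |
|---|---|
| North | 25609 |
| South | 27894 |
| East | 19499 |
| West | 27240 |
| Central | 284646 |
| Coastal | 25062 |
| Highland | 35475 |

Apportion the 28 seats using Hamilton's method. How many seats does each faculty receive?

Total 445425; standard divisor 445425/28 ≈ 15908.036.
Standard quotas: North 1.6098, South 1.7535, East 1.2257, West 1.7123, Central 17.8932, Coastal 1.5754, Highland 2.2300.
Lower quotas: North 1, South 1, East 1, West 1, Central 17, Coastal 1, Highland 2 (sum 24, leaving 4 seats).
Remainders in descending order: Central 0.8932, South 0.7535, West 0.7123, North 0.6098, Coastal 0.5754, Highland 0.2300, East 0.2257.
Largest remainders: Central, South, West, North receive the extra seats.

North 2; South 2; East 1; West 2; Central 18; Coastal 1; Highland 2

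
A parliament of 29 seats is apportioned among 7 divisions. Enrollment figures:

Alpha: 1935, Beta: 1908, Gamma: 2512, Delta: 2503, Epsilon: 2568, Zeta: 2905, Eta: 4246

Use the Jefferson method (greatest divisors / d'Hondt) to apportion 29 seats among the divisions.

Standard divisor 18577/29 ≈ 640.586; standard quotas: Alpha 3.021, Beta 2.979, Gamma 3.921, Delta 3.907, Epsilon 4.009, Zeta 4.535, Eta 6.628.
Rounding down gives 3, 2, 3, 3, 4, 4, 6 = 25 seats, so the divisor must be adjusted.
With modified divisor 600: modified quotas Alpha 3.225, Beta 3.180, Gamma 4.187, Delta 4.172, Epsilon 4.280, Zeta 4.842, Eta 7.077.
Rounding down: Alpha 3, Beta 3, Gamma 4, Delta 4, Epsilon 4, Zeta 4, Eta 7 (total 29).

Alpha 3; Beta 3; Gamma 4; Delta 4; Epsilon 4; Zeta 4; Eta 7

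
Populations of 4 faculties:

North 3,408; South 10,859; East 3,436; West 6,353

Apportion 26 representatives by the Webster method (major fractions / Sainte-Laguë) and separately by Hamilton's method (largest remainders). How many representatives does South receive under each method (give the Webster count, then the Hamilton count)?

11 and 12

Webster: North 4, South 11, East 4, West 7.
Hamilton: North 3, South 12, East 4, West 7.
South gets 11 under Webster and 12 under Hamilton.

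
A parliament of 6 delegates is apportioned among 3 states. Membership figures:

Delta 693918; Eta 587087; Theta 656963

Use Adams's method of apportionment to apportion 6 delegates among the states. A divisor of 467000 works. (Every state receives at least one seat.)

With modified divisor 467000: modified quotas Delta 1.486, Eta 1.257, Theta 1.407.
Rounding up: Delta 2, Eta 2, Theta 2 (total 6).

Delta 2, Eta 2, Theta 2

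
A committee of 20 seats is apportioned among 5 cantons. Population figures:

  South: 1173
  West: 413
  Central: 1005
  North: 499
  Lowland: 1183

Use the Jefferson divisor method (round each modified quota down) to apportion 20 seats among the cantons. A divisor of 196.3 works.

South=5, West=2, Central=5, North=2, Lowland=6

With modified divisor 196.3: modified quotas South 5.976, West 2.104, Central 5.120, North 2.542, Lowland 6.026.
Rounding down: South 5, West 2, Central 5, North 2, Lowland 6 (total 20).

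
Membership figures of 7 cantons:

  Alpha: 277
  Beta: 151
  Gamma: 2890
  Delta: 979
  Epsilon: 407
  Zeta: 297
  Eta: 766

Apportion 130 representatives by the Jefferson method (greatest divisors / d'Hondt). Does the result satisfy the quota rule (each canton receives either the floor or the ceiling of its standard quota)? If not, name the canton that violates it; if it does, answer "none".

Standard quotas: Alpha 6.244, Beta 3.404, Gamma 65.147, Delta 22.069, Epsilon 9.175, Zeta 6.695, Eta 17.267.
Jefferson allocation: Alpha 6, Beta 3, Gamma 67, Delta 22, Epsilon 9, Zeta 6, Eta 17.
Gamma has quota 65.147 (lower 65, upper 66) but receives 67 — outside the quota interval.

Gamma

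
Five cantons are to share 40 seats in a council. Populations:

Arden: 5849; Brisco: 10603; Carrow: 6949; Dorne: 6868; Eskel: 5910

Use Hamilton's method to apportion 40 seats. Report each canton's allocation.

Arden 6, Brisco 12, Carrow 8, Dorne 8, Eskel 6

Total 36179; standard divisor 36179/40 ≈ 904.475.
Standard quotas: Arden 6.4667, Brisco 11.7228, Carrow 7.6829, Dorne 7.5934, Eskel 6.5342.
Lower quotas: Arden 6, Brisco 11, Carrow 7, Dorne 7, Eskel 6 (sum 37, leaving 3 seats).
Remainders in descending order: Brisco 0.7228, Carrow 0.6829, Dorne 0.5934, Eskel 0.5342, Arden 0.4667.
The surplus seats go to Brisco, Carrow, Dorne.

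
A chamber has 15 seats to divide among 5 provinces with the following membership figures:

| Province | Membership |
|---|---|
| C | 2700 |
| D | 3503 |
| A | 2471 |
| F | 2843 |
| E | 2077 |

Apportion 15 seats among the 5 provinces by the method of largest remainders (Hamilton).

Total 13594; standard divisor 13594/15 ≈ 906.267.
Standard quotas: C 2.979, D 3.865, A 2.727, F 3.137, E 2.292.
Lower quotas: C 2, D 3, A 2, F 3, E 2 (sum 12, leaving 3 seats).
Remainders in descending order: C 0.979, D 0.865, A 0.727, E 0.292, F 0.137.
Largest remainders: C, D, A receive the extra seats.

C 3, D 4, A 3, F 3, E 2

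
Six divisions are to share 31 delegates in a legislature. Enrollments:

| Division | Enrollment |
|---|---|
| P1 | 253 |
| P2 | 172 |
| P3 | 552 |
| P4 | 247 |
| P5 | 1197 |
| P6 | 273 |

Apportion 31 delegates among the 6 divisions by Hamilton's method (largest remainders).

P1 3; P2 2; P3 6; P4 3; P5 14; P6 3

Standard divisor: 2694 ÷ 31 ≈ 86.903.
Standard quotas: P1 2.911, P2 1.979, P3 6.352, P4 2.842, P5 13.774, P6 3.141.
Lower quotas: P1 2, P2 1, P3 6, P4 2, P5 13, P6 3 (sum 27, leaving 4 seats).
Remainders in descending order: P2 0.979, P1 0.911, P4 0.842, P5 0.774, P3 0.352, P6 0.141.
The surplus seats go to P2, P1, P4, P5.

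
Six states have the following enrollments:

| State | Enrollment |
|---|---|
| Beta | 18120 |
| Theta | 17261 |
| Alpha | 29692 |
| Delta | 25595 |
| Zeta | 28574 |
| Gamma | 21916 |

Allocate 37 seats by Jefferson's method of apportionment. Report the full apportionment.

Beta 5, Theta 4, Alpha 8, Delta 7, Zeta 7, Gamma 6

Standard divisor 141158/37 ≈ 3815.081; standard quotas: Beta 4.750, Theta 4.524, Alpha 7.783, Delta 6.709, Zeta 7.490, Gamma 5.745.
Rounding down gives 4, 4, 7, 6, 7, 5 = 33 seats, so the divisor must be adjusted.
With modified divisor 3600: modified quotas Beta 5.033, Theta 4.795, Alpha 8.248, Delta 7.110, Zeta 7.937, Gamma 6.088.
Rounding down: Beta 5, Theta 4, Alpha 8, Delta 7, Zeta 7, Gamma 6 (total 37).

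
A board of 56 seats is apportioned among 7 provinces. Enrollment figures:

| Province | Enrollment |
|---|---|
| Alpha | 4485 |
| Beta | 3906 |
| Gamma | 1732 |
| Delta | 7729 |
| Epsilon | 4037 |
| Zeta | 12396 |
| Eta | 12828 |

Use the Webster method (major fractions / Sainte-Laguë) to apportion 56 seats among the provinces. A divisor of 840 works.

Alpha=5; Beta=5; Gamma=2; Delta=9; Epsilon=5; Zeta=15; Eta=15

With modified divisor 840: modified quotas Alpha 5.339, Beta 4.650, Gamma 2.062, Delta 9.201, Epsilon 4.806, Zeta 14.757, Eta 15.271.
Rounding to the nearest integer: Alpha 5, Beta 5, Gamma 2, Delta 9, Epsilon 5, Zeta 15, Eta 15 (total 56).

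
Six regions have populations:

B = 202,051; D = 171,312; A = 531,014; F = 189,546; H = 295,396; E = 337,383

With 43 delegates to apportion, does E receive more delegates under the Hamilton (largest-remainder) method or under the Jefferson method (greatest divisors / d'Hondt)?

Hamilton: B 5, D 4, A 13, F 5, H 7, E 9.
Jefferson: B 5, D 4, A 14, F 5, H 7, E 8.
E gets 9 under Hamilton and 8 under Jefferson.

Hamilton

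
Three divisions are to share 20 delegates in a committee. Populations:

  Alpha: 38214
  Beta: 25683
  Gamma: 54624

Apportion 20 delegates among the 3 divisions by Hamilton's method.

Total 118521; standard divisor 118521/20 ≈ 5926.05.
Standard quotas: Alpha 6.4485, Beta 4.3339, Gamma 9.2176.
Lower quotas: Alpha 6, Beta 4, Gamma 9 (sum 19, leaving 1 seat).
Remainders in descending order: Alpha 0.4485, Beta 0.3339, Gamma 0.2176.
The surplus seat goes to Alpha.

Alpha=7; Beta=4; Gamma=9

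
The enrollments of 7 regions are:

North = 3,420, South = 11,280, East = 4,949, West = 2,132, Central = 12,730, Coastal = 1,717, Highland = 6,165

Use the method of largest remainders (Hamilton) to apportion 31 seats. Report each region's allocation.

North 2; South 8; East 4; West 2; Central 9; Coastal 1; Highland 5

Total 42393; standard divisor 42393/31 ≈ 1367.516.
Standard quotas: North 2.5009, South 8.2485, East 3.6190, West 1.5590, Central 9.3088, Coastal 1.2556, Highland 4.5082.
Lower quotas: North 2, South 8, East 3, West 1, Central 9, Coastal 1, Highland 4 (sum 28, leaving 3 seats).
Remainders in descending order: East 0.6190, West 0.5590, Highland 0.5082, North 0.5009, Central 0.3088, Coastal 0.2556, South 0.2485.
Largest remainders: East, West, Highland receive the extra seats.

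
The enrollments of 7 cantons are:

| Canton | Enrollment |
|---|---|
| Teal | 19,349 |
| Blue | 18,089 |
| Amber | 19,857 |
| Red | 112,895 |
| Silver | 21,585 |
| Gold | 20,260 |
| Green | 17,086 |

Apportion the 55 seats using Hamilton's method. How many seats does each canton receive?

Teal 5, Blue 4, Amber 5, Red 27, Silver 5, Gold 5, Green 4

The standard divisor is 229121/55 ≈ 4165.836.
Standard quotas: Teal 4.6447, Blue 4.3422, Amber 4.7666, Red 27.1002, Silver 5.1814, Gold 4.8634, Green 4.1015.
Lower quotas: Teal 4, Blue 4, Amber 4, Red 27, Silver 5, Gold 4, Green 4 (sum 52, leaving 3 seats).
Remainders in descending order: Gold 0.8634, Amber 0.7666, Teal 0.6447, Blue 0.3422, Silver 0.1814, Green 0.1015, Red 0.1002.
The surplus seats go to Gold, Amber, Teal.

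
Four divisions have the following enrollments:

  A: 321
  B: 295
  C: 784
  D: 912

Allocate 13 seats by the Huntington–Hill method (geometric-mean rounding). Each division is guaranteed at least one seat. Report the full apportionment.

A 2; B 2; C 4; D 5

With divisor 190: modified quotas A 1.689, B 1.553, C 4.126, D 4.800.
Geometric-mean thresholds: A √(1·2)=1.414, B √(1·2)=1.414, C √(4·5)=4.472, D √(4·5)=4.472.
Each quota rounded against its threshold gives A 2, B 2, C 4, D 5 (total 13).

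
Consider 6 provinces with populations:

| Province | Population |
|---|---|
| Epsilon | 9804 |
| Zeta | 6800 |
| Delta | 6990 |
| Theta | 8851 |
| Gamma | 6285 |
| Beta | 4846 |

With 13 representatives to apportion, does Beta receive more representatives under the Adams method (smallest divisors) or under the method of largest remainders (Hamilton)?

Adams

Adams: Epsilon 3, Zeta 2, Delta 2, Theta 2, Gamma 2, Beta 2.
Hamilton: Epsilon 3, Zeta 2, Delta 2, Theta 3, Gamma 2, Beta 1.
Beta gets 2 under Adams and 1 under Hamilton.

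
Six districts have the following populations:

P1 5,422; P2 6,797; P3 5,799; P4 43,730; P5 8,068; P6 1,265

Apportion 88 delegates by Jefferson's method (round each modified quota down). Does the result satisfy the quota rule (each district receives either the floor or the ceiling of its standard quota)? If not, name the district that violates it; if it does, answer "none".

Standard quotas: P1 6.713, P2 8.415, P3 7.179, P4 54.139, P5 9.988, P6 1.566.
Jefferson allocation: P1 6, P2 8, P3 7, P4 56, P5 10, P6 1.
P4 has quota 54.139 (lower 54, upper 55) but receives 56 — outside the quota interval.

P4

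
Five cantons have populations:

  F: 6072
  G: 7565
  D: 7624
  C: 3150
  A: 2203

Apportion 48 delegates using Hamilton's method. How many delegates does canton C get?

The standard divisor is 26614/48 ≈ 554.458.
Standard quotas: F 10.9512, G 13.6439, D 13.7504, C 5.6812, A 3.9732.
Lower quotas: F 10, G 13, D 13, C 5, A 3 (sum 44, leaving 4 seats).
Remainders in descending order: A 0.9732, F 0.9512, D 0.7504, C 0.6812, G 0.6439.
Largest remainders: A, F, D, C receive the extra seats.
C receives 6.

6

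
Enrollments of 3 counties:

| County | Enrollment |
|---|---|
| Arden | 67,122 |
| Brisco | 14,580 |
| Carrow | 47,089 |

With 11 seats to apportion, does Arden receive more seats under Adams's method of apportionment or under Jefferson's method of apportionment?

Adams: Arden 5, Brisco 2, Carrow 4.
Jefferson: Arden 6, Brisco 1, Carrow 4.
Arden gets 5 under Adams and 6 under Jefferson.

Jefferson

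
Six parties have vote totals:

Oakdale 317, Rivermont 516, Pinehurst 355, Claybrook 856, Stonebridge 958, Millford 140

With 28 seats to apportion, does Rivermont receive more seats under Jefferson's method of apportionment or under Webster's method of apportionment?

Webster

Jefferson: Oakdale 3, Rivermont 4, Pinehurst 3, Claybrook 8, Stonebridge 9, Millford 1.
Webster: Oakdale 3, Rivermont 5, Pinehurst 3, Claybrook 8, Stonebridge 8, Millford 1.
Rivermont gets 4 under Jefferson and 5 under Webster.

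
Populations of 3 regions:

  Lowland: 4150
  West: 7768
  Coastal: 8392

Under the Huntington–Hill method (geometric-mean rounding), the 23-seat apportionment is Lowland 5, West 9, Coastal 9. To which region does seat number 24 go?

Coastal

Priority for the next seat is population ÷ (√(s·(s+1))).
Priorities: Lowland 757.683, West 818.819, Coastal 884.594.
Highest priority: Coastal.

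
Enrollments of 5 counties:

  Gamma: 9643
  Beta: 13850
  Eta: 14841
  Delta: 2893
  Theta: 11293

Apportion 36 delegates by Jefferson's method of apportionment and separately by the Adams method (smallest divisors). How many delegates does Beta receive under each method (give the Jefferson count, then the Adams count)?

Jefferson: Gamma 6, Beta 10, Eta 10, Delta 2, Theta 8.
Adams: Gamma 7, Beta 9, Eta 10, Delta 2, Theta 8.
Beta gets 10 under Jefferson and 9 under Adams.

10 and 9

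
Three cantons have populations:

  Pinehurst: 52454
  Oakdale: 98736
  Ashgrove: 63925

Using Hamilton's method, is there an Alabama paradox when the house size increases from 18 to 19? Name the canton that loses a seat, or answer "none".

Pinehurst

At 18 seats: Pinehurst 5, Oakdale 8, Ashgrove 5.
At 19 seats: Pinehurst 4, Oakdale 9, Ashgrove 6.
Pinehurst drops from 5 to 4.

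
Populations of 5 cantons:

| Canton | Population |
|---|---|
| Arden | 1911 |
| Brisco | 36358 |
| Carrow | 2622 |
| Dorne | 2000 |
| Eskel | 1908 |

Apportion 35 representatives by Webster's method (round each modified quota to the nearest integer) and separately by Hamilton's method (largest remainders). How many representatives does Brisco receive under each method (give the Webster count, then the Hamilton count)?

29 and 28

Webster: Arden 1, Brisco 29, Carrow 2, Dorne 2, Eskel 1.
Hamilton: Arden 2, Brisco 28, Carrow 2, Dorne 2, Eskel 1.
Brisco gets 29 under Webster and 28 under Hamilton.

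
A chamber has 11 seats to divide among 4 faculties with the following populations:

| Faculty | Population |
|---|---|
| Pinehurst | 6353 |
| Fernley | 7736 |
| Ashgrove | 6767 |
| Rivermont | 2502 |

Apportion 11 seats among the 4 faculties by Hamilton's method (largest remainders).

Total 23358; standard divisor 23358/11 ≈ 2123.455.
Standard quotas: Pinehurst 2.9918, Fernley 3.6431, Ashgrove 3.1868, Rivermont 1.1783.
Lower quotas: Pinehurst 2, Fernley 3, Ashgrove 3, Rivermont 1 (sum 9, leaving 2 seats).
Remainders in descending order: Pinehurst 0.9918, Fernley 0.6431, Ashgrove 0.1868, Rivermont 0.1783.
The surplus seats go to Pinehurst, Fernley.

Pinehurst 3; Fernley 4; Ashgrove 3; Rivermont 1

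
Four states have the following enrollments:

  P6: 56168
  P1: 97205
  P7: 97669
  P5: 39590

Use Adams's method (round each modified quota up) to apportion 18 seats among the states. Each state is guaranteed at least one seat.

Standard divisor 290632/18 ≈ 16146.222; standard quotas: P6 3.479, P1 6.020, P7 6.049, P5 2.452.
Rounding up gives 4, 7, 7, 3 = 21 seats, so the divisor must be adjusted.
With modified divisor 19100: modified quotas P6 2.941, P1 5.089, P7 5.114, P5 2.073.
Rounding up: P6 3, P1 6, P7 6, P5 3 (total 18).

P6 3; P1 6; P7 6; P5 3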